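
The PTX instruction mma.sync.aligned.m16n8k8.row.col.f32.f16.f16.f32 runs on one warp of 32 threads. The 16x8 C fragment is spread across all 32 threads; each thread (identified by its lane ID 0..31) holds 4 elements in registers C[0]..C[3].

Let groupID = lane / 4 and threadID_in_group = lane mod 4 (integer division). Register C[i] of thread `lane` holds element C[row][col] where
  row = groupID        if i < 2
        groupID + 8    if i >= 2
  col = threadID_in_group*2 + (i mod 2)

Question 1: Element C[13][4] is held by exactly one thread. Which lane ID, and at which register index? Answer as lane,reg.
22,2

r=13→G=5,rhi=1  c=4→T=2,p=0
L=5*4+2=22  i=1*2+0=2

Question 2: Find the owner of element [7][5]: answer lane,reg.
r: 7->gid=7,r8=0  c: 5->tid=2,i&1=1
L=7*4+2=30  i=0*2+1=1

30,1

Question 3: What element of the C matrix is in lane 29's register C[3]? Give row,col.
lane 29⇒29/4=7, 29 mod 4=1
i=3  r:7+8⇒15  c:2·1+1⇒3

15,3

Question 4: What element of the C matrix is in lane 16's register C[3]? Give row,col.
lane 16: gr=4 (16/4), th=0 (16%4)
i=3: r=4+8=12, c=0*2+1=1

12,1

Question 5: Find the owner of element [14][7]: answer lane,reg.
r:14=>grp=6,rB=1  c:7=>tig=3,lo=1
L=6*4+3=27  i=1*2+1=3

27,3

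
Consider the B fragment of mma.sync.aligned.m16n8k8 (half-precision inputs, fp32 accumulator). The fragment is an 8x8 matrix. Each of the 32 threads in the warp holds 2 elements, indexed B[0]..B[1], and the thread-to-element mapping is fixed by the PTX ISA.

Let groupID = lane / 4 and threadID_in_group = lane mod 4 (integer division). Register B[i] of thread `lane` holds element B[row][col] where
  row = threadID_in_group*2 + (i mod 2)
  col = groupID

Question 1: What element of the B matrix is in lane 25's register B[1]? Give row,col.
lane 25: gr=6 (25/4), th=1 (25%4)
i=1: r=1*2+1=3, c=gr=6

3,6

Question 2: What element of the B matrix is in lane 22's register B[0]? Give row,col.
4,5

lane 22: g=5 (22/4), t=2 (22%4)
i=0: r=2*2+0=4, c=g=5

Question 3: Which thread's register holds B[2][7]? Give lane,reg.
29,0

c:7=>grp=7  r:2=>tig=1,lo=0
L=7*4+1=29  i=0=0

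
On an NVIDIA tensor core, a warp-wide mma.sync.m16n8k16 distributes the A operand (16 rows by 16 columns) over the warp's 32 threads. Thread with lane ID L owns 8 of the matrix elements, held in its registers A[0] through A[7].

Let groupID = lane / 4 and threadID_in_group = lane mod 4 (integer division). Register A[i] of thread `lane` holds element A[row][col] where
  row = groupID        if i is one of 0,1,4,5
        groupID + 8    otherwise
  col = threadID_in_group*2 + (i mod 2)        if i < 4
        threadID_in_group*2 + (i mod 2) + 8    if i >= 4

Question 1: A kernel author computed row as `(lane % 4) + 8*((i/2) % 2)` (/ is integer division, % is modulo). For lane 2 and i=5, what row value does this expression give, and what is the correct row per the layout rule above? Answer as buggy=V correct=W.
buggy=2 correct=0

`(lane % 4) + 8*((i/2) % 2)`[2,5]⇒2
lane 2⇒2/4=0, 2 mod 4=2
i=5  r:0+0⇒0  c:2·2+1+8⇒13
row: 2 vs 0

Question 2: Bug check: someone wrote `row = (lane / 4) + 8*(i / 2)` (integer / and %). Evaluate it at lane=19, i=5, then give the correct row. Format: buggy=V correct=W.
`(lane / 4) + 8*(i / 2)`[19,5]→20
L=19→G=19>>2=4, T=19&3=3
[5]→row 4+0=4  col 3·2+1+8=15
row: 20 vs 4

buggy=20 correct=4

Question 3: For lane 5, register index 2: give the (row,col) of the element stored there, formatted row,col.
9,2

5: G=1,T=1
[2] (1+8,1*2+0+0) = (9,2)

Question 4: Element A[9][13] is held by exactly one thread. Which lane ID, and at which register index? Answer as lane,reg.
6,7

r:9=>grp=1,rB=1  c:13=>cB=1,tig=2,lo=1
L=1*4+2=6  i=1*4+1*2+1=7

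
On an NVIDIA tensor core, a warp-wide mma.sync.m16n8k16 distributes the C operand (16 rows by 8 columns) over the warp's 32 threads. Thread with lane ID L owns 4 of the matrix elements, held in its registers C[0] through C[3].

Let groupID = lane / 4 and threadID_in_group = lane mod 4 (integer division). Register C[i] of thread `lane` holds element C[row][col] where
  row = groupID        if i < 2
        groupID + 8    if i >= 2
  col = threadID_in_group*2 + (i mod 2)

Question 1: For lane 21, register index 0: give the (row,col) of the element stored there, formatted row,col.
5,2

21: gr=5,th=1
[0] (5+0,1*2+0) = (5,2)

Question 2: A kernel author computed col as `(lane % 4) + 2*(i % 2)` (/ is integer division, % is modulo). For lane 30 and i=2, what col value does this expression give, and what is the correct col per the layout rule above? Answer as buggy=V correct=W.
`(lane % 4) + 2*(i % 2)`[30,2]->2
30: g=7,t=2
[2] (7+8,2*2+0) = (15,4)
col: 2 vs 4

buggy=2 correct=4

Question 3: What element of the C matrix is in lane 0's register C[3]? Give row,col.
0: g=0,t=0
[3] (0+8,0*2+1) = (8,1)

8,1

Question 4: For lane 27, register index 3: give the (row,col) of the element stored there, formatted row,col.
14,7

lane 27: G=6 (27/4), T=3 (27%4)
i=3: r=6+8=14, c=3*2+1=7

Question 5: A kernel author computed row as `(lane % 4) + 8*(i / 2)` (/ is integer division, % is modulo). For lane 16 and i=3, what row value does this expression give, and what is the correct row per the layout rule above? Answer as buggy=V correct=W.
buggy=8 correct=12

`(lane % 4) + 8*(i / 2)`[16,3]=>8
16: grp=4,tig=0
[3] (4+8,0*2+1) = (12,1)
row: 8 vs 12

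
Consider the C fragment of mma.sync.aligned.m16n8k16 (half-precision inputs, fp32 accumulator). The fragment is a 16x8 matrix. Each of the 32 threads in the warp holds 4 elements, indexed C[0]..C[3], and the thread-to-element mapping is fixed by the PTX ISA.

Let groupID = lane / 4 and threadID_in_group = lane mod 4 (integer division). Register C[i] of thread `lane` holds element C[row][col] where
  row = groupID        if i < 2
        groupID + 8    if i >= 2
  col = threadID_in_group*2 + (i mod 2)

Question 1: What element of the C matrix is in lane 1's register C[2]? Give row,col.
8,2

lane 1->1/4=0, 1 mod 4=1
i=2  r:0+8->8  c:2·1+0->2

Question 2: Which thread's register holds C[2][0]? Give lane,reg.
r: 2->gid=2,r8=0  c: 0->tid=0,i&1=0
L=2*4+0=8  i=0*2+0=0

8,0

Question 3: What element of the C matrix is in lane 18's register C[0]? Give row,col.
4,4

lane 18: grp=4 (18/4), tig=2 (18%4)
i=0: r=4+0=4, c=2*2+0=4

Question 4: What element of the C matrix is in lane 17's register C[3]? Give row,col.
12,3

lane 17⇒17/4=4, 17 mod 4=1
i=3  r:4+8⇒12  c:2·1+1⇒3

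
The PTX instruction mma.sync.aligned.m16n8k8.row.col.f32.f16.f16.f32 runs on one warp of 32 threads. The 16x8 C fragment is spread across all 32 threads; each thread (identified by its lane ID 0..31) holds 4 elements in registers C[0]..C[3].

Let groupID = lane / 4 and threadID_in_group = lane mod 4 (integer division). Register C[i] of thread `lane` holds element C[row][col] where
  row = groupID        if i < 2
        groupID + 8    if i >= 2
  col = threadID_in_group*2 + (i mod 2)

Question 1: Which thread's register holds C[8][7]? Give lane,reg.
3,3

r=8->g=0,rb=1  c=7->t=3,b0=1
L=0*4+3=3  i=1*2+1=3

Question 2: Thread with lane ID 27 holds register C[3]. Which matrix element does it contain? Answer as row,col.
14,7

27: gr=6,th=3
[3] (6+8,3*2+1) = (14,7)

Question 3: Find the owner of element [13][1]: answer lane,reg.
r=13→G=5,rhi=1  c=1→T=0,p=1
L=5*4+0=20  i=1*2+1=3

20,3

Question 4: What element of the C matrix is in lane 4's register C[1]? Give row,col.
1,1

lane 4: gid=1 (4/4), tid=0 (4%4)
i=1: r=1+0=1, c=0*2+1=1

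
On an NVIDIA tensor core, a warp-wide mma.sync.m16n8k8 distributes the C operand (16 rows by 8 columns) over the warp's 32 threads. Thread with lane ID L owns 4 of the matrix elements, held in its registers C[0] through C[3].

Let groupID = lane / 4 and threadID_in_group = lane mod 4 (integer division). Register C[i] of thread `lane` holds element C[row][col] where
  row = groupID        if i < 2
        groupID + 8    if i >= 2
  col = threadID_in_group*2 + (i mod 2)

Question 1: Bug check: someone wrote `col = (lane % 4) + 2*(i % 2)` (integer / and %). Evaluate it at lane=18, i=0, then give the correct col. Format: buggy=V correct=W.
`(lane % 4) + 2*(i % 2)`[18,0]⇒2
L=18⇒gr=18>>2=4, th=18&3=2
[0]⇒row 4+0=4  col 2·2+0=4
col: 2 vs 4

buggy=2 correct=4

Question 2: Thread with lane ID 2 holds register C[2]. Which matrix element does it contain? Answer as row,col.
8,4

lane 2→2/4=0, 2 mod 4=2
i=2  r:0+8→8  c:2·2+0→4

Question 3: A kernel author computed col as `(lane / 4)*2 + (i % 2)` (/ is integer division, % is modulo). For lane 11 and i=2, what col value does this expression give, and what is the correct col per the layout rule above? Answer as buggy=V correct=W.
buggy=4 correct=6

`(lane / 4)*2 + (i % 2)`[11,2]->4
lane 11: g=2 (11/4), t=3 (11%4)
i=2: r=2+8=10, c=3*2+0=6
col: 4 vs 6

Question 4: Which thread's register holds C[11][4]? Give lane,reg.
14,2

r: 11->gid=3,r8=1  c: 4->tid=2,i&1=0
L=3*4+2=14  i=1*2+0=2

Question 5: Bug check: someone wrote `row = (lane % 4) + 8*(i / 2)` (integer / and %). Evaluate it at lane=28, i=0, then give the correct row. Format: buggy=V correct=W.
`(lane % 4) + 8*(i / 2)`[28,0]->0
lane 28->28/4=7, 28 mod 4=0
i=0  r:7+0->7  c:2·0+0->0
row: 0 vs 7

buggy=0 correct=7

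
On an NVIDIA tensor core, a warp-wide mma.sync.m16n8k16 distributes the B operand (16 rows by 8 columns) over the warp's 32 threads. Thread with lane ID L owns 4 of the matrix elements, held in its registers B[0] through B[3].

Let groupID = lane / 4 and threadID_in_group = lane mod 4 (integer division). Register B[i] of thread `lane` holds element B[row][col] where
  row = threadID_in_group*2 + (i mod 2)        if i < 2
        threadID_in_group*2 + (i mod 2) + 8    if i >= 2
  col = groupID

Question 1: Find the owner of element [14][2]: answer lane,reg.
c:2=>grp=2  r:14=>rB=1,tig=3,lo=0
L=2*4+3=11  i=1*2+0=2

11,2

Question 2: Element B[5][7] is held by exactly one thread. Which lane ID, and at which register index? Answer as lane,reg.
c=7->g=7  r=5->rb=0,t=2,b0=1
L=7*4+2=30  i=0*2+1=1

30,1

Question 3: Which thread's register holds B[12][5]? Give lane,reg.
22,2

c=5→G=5  r=12→rhi=1,T=2,p=0
L=5*4+2=22  i=1*2+0=2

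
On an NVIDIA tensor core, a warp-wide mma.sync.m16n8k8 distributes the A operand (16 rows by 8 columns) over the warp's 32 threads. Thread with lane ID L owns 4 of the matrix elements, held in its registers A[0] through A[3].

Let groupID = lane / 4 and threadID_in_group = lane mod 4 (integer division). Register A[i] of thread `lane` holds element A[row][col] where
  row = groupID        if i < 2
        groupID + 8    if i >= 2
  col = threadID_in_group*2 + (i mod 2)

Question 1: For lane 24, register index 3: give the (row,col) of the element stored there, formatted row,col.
L=24->g=24>>2=6, t=24&3=0
[3]->row 6+8=14  col 0·2+1=1

14,1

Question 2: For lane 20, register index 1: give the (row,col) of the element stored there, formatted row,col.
5,1

20: g=5,t=0
[1] (5+0,0*2+1) = (5,1)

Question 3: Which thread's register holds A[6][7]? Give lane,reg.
r=6→G=6,rhi=0  c=7→T=3,p=1
L=6*4+3=27  i=0*2+1=1

27,1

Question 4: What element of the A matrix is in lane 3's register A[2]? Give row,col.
lane 3: grp=0 (3/4), tig=3 (3%4)
i=2: r=0+8=8, c=3*2+0=6

8,6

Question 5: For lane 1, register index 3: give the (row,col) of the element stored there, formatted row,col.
1: gid=0,tid=1
[3] (0+8,1*2+1) = (8,3)

8,3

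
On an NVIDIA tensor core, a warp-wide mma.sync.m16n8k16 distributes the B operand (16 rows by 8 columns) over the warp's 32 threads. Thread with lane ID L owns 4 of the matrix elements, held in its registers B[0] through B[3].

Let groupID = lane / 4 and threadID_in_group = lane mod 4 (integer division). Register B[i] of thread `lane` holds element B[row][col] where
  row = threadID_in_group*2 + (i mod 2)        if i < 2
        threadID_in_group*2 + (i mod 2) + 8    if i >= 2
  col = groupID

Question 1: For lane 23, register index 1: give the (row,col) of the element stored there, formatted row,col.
23: gid=5,tid=3
[1] (3*2+1+0,5) = (7,5)

7,5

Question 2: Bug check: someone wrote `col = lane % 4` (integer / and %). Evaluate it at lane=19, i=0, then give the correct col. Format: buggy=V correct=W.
buggy=3 correct=4

`lane % 4`[19,0]->3
lane 19->19/4=4, 19 mod 4=3
i=0  r:2·3+0+0->6  c:4
col: 3 vs 4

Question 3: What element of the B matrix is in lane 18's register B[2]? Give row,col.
lane 18: g=4 (18/4), t=2 (18%4)
i=2: r=2*2+0+8=12, c=g=4

12,4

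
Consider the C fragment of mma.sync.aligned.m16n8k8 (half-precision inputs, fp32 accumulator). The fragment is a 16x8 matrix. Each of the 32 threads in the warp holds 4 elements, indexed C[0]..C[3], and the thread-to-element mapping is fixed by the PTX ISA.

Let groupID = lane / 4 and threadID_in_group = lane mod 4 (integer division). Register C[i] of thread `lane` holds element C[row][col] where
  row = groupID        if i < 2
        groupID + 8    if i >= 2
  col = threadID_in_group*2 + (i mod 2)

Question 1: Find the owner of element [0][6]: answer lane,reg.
r:0=>grp=0,rB=0  c:6=>tig=3,lo=0
L=0*4+3=3  i=0*2+0=0

3,0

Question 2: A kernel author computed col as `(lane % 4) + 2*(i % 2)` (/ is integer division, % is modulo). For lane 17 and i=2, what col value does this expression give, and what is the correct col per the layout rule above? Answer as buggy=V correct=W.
`(lane % 4) + 2*(i % 2)`[17,2]->1
17: g=4,t=1
[2] (4+8,1*2+0) = (12,2)
col: 1 vs 2

buggy=1 correct=2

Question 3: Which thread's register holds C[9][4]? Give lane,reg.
6,2

r:9=>grp=1,rB=1  c:4=>tig=2,lo=0
L=1*4+2=6  i=1*2+0=2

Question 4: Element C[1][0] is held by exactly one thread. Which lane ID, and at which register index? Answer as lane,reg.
4,0

r: 1->gid=1,r8=0  c: 0->tid=0,i&1=0
L=1*4+0=4  i=0*2+0=0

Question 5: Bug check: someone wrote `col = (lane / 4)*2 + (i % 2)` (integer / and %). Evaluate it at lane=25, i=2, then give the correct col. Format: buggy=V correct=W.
`(lane / 4)*2 + (i % 2)`[25,2]->12
lane 25->25/4=6, 25 mod 4=1
i=2  r:6+8->14  c:2·1+0->2
col: 12 vs 2

buggy=12 correct=2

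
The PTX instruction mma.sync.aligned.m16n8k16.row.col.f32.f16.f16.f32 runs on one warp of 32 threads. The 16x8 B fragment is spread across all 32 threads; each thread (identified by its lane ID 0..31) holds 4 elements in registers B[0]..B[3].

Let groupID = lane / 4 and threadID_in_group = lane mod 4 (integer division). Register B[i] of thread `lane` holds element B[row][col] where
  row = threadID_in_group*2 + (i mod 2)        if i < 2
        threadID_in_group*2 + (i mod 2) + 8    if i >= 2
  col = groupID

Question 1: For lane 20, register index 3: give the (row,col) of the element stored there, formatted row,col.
9,5

lane 20->20/4=5, 20 mod 4=0
i=3  r:2·0+1+8->9  c:5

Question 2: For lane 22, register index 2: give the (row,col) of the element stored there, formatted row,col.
22: G=5,T=2
[2] (2*2+0+8,5) = (12,5)

12,5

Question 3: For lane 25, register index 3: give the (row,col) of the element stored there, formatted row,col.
11,6

L=25->g=25>>2=6, t=25&3=1
[3]->row 1·2+1+8=11  col g=6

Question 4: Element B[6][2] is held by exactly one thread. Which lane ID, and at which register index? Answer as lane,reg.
11,0

c=2⇒gr=2  r=6⇒Rb=0,th=3,odd=0
L=2*4+3=11  i=0*2+0=0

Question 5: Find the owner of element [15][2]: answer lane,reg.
11,3

c:2=>grp=2  r:15=>rB=1,tig=3,lo=1
L=2*4+3=11  i=1*2+1=3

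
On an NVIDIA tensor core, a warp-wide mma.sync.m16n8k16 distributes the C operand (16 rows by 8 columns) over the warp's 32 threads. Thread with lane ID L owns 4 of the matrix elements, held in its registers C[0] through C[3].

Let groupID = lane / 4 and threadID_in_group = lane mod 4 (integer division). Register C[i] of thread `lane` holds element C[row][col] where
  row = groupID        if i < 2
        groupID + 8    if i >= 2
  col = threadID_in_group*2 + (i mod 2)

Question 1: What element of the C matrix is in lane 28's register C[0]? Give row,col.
L=28->gid=28>>2=7, tid=28&3=0
[0]->row 7+0=7  col 0·2+0=0

7,0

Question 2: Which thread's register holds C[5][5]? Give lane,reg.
22,1

r: 5->gid=5,r8=0  c: 5->tid=2,i&1=1
L=5*4+2=22  i=0*2+1=1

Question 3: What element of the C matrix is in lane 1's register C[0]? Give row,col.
L=1->gid=1>>2=0, tid=1&3=1
[0]->row 0+0=0  col 1·2+0=2

0,2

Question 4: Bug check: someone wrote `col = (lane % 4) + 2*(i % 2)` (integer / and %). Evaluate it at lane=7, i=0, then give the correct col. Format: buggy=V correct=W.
`(lane % 4) + 2*(i % 2)`[7,0]->3
L=7->gid=7>>2=1, tid=7&3=3
[0]->row 1+0=1  col 3·2+0=6
col: 3 vs 6

buggy=3 correct=6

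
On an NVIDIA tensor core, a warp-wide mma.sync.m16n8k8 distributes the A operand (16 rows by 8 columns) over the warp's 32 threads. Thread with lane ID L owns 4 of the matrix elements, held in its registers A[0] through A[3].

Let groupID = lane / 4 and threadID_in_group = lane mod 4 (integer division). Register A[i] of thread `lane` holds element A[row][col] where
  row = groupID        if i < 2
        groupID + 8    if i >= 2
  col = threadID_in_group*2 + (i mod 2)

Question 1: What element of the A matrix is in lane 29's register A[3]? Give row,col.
15,3

L=29⇒gr=29>>2=7, th=29&3=1
[3]⇒row 7+8=15  col 1·2+1=3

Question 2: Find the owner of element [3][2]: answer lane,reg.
r=3→G=3,rhi=0  c=2→T=1,p=0
L=3*4+1=13  i=0*2+0=0

13,0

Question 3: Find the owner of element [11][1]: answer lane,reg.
r: 11->gid=3,r8=1  c: 1->tid=0,i&1=1
L=3*4+0=12  i=1*2+1=3

12,3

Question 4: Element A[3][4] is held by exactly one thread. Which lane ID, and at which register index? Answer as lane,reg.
r=3⇒gr=3,Rb=0  c=4⇒th=2,odd=0
L=3*4+2=14  i=0*2+0=0

14,0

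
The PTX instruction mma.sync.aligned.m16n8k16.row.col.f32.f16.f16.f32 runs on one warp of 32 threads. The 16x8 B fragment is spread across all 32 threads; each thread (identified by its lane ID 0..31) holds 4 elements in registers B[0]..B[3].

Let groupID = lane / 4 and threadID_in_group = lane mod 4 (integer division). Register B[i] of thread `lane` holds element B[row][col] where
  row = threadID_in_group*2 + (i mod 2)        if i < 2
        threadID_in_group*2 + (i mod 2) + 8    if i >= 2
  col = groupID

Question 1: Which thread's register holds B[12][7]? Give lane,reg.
30,2

c:7=>grp=7  r:12=>rB=1,tig=2,lo=0
L=7*4+2=30  i=1*2+0=2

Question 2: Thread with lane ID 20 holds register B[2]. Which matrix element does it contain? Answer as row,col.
20: gid=5,tid=0
[2] (0*2+0+8,5) = (8,5)

8,5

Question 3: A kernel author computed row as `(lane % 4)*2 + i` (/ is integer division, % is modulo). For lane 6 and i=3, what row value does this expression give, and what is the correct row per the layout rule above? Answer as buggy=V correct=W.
buggy=7 correct=13

`(lane % 4)*2 + i`[6,3]->7
L=6->gid=6>>2=1, tid=6&3=2
[3]->row 2·2+1+8=13  col gid=1
row: 7 vs 13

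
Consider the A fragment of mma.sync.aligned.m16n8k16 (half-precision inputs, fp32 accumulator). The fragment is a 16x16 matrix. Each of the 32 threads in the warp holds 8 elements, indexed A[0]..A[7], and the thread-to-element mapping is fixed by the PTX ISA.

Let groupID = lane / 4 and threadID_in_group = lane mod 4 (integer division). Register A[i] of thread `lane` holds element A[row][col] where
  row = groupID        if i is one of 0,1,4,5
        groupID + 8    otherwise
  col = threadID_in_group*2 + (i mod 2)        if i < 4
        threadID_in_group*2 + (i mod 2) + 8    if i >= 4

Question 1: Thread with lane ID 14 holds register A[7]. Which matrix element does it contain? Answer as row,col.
lane 14: G=3 (14/4), T=2 (14%4)
i=7: r=3+8=11, c=2*2+1+8=13

11,13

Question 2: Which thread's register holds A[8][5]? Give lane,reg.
r=8→G=0,rhi=1  c=5→chi=0,T=2,p=1
L=0*4+2=2  i=0*4+1*2+1=3

2,3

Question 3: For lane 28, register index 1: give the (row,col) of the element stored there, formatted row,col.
7,1

lane 28: grp=7 (28/4), tig=0 (28%4)
i=1: r=7+0=7, c=0*2+1+0=1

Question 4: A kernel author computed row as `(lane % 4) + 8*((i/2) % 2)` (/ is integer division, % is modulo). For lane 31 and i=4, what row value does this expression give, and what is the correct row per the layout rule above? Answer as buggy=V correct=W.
buggy=3 correct=7

`(lane % 4) + 8*((i/2) % 2)`[31,4]→3
lane 31→31/4=7, 31 mod 4=3
i=4  r:7+0→7  c:2·3+0+8→14
row: 3 vs 7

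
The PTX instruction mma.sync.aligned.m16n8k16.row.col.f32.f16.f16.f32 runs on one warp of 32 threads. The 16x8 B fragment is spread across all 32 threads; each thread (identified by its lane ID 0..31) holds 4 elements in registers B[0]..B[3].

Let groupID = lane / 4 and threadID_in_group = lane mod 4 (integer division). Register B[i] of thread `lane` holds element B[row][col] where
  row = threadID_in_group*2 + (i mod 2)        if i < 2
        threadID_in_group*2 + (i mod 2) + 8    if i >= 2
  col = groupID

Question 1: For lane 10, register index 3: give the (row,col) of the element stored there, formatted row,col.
13,2

lane 10: grp=2 (10/4), tig=2 (10%4)
i=3: r=2*2+1+8=13, c=grp=2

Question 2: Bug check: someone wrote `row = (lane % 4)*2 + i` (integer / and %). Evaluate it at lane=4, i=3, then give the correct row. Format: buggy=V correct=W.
`(lane % 4)*2 + i`[4,3]->3
L=4->gid=4>>2=1, tid=4&3=0
[3]->row 0·2+1+8=9  col gid=1
row: 3 vs 9

buggy=3 correct=9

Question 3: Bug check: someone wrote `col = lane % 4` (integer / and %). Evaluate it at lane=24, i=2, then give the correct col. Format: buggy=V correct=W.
`lane % 4`[24,2]⇒0
24: gr=6,th=0
[2] (0*2+0+8,6) = (8,6)
col: 0 vs 6

buggy=0 correct=6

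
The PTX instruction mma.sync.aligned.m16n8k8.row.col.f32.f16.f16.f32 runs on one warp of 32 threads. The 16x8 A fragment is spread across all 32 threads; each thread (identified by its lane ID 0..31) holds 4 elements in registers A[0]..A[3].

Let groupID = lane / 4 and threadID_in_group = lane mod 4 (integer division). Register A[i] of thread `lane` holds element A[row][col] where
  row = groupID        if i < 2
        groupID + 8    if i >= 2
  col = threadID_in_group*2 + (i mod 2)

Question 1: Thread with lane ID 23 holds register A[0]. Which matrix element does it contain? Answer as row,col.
23: grp=5,tig=3
[0] (5+0,3*2+0) = (5,6)

5,6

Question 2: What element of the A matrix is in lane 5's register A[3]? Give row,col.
lane 5->5/4=1, 5 mod 4=1
i=3  r:1+8->9  c:2·1+1->3

9,3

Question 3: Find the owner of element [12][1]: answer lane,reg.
16,3

r=12⇒gr=4,Rb=1  c=1⇒th=0,odd=1
L=4*4+0=16  i=1*2+1=3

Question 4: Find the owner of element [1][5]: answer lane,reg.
6,1

r=1⇒gr=1,Rb=0  c=5⇒th=2,odd=1
L=1*4+2=6  i=0*2+1=1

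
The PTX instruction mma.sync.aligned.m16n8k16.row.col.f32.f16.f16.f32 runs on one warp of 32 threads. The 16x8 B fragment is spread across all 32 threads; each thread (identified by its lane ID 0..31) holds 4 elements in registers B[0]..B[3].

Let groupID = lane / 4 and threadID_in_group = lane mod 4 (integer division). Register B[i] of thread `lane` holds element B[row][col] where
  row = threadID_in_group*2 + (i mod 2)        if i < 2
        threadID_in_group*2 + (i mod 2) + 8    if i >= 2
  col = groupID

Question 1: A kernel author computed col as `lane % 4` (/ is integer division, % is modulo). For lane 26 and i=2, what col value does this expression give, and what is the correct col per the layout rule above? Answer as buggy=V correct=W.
buggy=2 correct=6

`lane % 4`[26,2]=>2
lane 26: grp=6 (26/4), tig=2 (26%4)
i=2: r=2*2+0+8=12, c=grp=6
col: 2 vs 6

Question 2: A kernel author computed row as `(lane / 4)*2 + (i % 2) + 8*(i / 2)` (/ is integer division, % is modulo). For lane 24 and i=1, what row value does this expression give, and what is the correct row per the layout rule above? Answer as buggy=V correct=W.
buggy=13 correct=1

`(lane / 4)*2 + (i % 2) + 8*(i / 2)`[24,1]->13
L=24->g=24>>2=6, t=24&3=0
[1]->row 0·2+1+0=1  col g=6
row: 13 vs 1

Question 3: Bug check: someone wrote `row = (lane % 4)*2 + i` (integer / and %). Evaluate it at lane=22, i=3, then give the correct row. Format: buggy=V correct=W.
`(lane % 4)*2 + i`[22,3]=>7
lane 22=>22/4=5, 22 mod 4=2
i=3  r:2·2+1+8=>13  c:5
row: 7 vs 13

buggy=7 correct=13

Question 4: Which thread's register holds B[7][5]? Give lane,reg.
23,1

c:5=>grp=5  r:7=>rB=0,tig=3,lo=1
L=5*4+3=23  i=0*2+1=1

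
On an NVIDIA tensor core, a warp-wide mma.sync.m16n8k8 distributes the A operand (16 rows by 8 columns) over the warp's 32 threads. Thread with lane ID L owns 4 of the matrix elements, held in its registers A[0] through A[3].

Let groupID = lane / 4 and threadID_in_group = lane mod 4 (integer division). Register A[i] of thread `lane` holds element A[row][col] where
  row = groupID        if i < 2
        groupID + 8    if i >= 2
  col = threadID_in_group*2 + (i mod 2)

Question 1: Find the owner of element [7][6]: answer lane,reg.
31,0

r:7=>grp=7,rB=0  c:6=>tig=3,lo=0
L=7*4+3=31  i=0*2+0=0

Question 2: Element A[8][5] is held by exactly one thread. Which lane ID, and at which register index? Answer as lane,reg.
r:8=>grp=0,rB=1  c:5=>tig=2,lo=1
L=0*4+2=2  i=1*2+1=3

2,3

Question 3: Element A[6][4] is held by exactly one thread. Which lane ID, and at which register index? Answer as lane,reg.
r=6→G=6,rhi=0  c=4→T=2,p=0
L=6*4+2=26  i=0*2+0=0

26,0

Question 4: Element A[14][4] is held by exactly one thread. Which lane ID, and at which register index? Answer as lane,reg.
26,2

r:14=>grp=6,rB=1  c:4=>tig=2,lo=0
L=6*4+2=26  i=1*2+0=2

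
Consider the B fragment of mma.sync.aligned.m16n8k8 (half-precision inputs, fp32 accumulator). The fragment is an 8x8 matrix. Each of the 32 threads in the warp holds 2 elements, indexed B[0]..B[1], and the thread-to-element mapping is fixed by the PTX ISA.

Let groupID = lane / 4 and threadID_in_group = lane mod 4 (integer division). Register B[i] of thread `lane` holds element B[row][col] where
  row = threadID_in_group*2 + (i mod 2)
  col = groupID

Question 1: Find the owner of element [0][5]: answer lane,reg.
20,0

c:5=>grp=5  r:0=>tig=0,lo=0
L=5*4+0=20  i=0=0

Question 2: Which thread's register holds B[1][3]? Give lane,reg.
c=3→G=3  r=1→T=0,p=1
L=3*4+0=12  i=1=1

12,1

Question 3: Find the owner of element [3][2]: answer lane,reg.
9,1

c=2⇒gr=2  r=3⇒th=1,odd=1
L=2*4+1=9  i=1=1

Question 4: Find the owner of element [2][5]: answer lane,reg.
21,0

c=5⇒gr=5  r=2⇒th=1,odd=0
L=5*4+1=21  i=0=0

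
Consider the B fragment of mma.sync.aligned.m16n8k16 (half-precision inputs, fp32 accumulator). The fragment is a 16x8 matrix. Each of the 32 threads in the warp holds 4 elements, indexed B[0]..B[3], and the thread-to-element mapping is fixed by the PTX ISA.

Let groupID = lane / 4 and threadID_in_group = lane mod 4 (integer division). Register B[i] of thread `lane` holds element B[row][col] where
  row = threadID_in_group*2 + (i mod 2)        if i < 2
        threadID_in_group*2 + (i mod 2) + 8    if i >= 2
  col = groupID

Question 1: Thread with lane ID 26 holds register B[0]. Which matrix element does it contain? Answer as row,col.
lane 26: g=6 (26/4), t=2 (26%4)
i=0: r=2*2+0+0=4, c=g=6

4,6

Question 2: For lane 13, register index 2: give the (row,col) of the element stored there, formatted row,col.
L=13⇒gr=13>>2=3, th=13&3=1
[2]⇒row 1·2+0+8=10  col gr=3

10,3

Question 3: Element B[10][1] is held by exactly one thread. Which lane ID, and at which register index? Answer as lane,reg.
c:1=>grp=1  r:10=>rB=1,tig=1,lo=0
L=1*4+1=5  i=1*2+0=2

5,2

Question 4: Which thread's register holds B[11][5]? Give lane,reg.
21,3

c=5⇒gr=5  r=11⇒Rb=1,th=1,odd=1
L=5*4+1=21  i=1*2+1=3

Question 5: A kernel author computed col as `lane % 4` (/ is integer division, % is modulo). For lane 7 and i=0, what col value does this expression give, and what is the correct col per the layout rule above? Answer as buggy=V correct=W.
buggy=3 correct=1

`lane % 4`[7,0]→3
lane 7→7/4=1, 7 mod 4=3
i=0  r:2·3+0+0→6  c:1
col: 3 vs 1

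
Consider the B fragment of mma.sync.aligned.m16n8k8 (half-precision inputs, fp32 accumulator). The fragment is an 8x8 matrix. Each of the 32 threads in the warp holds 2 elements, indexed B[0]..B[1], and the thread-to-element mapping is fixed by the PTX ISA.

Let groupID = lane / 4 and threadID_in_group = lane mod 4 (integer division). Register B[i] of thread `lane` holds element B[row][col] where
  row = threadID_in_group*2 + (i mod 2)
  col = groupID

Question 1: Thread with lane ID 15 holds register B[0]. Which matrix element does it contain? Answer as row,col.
L=15⇒gr=15>>2=3, th=15&3=3
[0]⇒row 3·2+0=6  col gr=3

6,3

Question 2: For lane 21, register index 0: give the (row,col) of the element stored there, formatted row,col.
L=21→G=21>>2=5, T=21&3=1
[0]→row 1·2+0=2  col G=5

2,5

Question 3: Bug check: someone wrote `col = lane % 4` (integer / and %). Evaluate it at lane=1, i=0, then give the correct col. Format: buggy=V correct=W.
buggy=1 correct=0

`lane % 4`[1,0]→1
1: G=0,T=1
[0] (1*2+0,0) = (2,0)
col: 1 vs 0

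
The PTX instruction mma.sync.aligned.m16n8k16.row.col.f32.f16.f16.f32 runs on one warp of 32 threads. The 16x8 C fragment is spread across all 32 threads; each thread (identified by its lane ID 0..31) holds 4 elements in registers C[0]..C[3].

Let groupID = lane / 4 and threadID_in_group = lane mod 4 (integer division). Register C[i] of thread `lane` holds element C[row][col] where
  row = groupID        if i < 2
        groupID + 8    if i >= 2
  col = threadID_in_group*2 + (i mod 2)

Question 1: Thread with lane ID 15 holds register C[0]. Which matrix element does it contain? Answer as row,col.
15: grp=3,tig=3
[0] (3+0,3*2+0) = (3,6)

3,6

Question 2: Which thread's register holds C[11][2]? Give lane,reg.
r=11⇒gr=3,Rb=1  c=2⇒th=1,odd=0
L=3*4+1=13  i=1*2+0=2

13,2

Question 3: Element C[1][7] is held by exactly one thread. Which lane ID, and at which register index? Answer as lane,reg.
r:1=>grp=1,rB=0  c:7=>tig=3,lo=1
L=1*4+3=7  i=0*2+1=1

7,1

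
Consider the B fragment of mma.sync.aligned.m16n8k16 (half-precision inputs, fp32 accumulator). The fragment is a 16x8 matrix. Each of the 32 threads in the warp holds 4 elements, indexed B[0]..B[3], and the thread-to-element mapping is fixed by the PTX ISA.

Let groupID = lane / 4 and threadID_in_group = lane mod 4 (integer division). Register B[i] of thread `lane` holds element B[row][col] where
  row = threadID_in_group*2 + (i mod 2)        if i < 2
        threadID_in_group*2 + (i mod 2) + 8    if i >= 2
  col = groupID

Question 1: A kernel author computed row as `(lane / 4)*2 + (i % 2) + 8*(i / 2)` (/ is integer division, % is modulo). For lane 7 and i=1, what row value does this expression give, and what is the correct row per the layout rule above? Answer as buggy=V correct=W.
`(lane / 4)*2 + (i % 2) + 8*(i / 2)`[7,1]->3
lane 7->7/4=1, 7 mod 4=3
i=1  r:2·3+1+0->7  c:1
row: 3 vs 7

buggy=3 correct=7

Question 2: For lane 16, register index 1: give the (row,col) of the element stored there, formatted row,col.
16: G=4,T=0
[1] (0*2+1+0,4) = (1,4)

1,4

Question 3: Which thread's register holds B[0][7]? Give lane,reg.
28,0

c=7->g=7  r=0->rb=0,t=0,b0=0
L=7*4+0=28  i=0*2+0=0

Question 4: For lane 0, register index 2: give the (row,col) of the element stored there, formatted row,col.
0: gid=0,tid=0
[2] (0*2+0+8,0) = (8,0)

8,0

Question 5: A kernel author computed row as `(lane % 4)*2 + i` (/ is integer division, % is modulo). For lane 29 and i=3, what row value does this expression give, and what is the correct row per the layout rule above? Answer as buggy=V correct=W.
buggy=5 correct=11

`(lane % 4)*2 + i`[29,3]->5
29: gid=7,tid=1
[3] (1*2+1+8,7) = (11,7)
row: 5 vs 11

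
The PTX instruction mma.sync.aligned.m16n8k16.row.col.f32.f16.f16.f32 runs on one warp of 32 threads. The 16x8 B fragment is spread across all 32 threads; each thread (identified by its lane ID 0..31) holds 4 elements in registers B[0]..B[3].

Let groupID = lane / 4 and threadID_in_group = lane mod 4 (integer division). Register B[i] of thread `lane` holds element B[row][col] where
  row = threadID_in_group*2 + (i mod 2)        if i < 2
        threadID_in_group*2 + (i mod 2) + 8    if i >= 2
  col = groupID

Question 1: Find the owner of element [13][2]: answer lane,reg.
c:2=>grp=2  r:13=>rB=1,tig=2,lo=1
L=2*4+2=10  i=1*2+1=3

10,3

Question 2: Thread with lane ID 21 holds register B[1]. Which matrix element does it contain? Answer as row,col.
3,5

lane 21->21/4=5, 21 mod 4=1
i=1  r:2·1+1+0->3  c:5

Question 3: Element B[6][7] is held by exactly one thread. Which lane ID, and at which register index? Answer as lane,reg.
c=7→G=7  r=6→rhi=0,T=3,p=0
L=7*4+3=31  i=0*2+0=0

31,0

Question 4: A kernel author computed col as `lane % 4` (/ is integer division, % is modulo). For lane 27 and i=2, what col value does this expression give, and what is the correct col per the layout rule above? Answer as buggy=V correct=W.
`lane % 4`[27,2]=>3
lane 27: grp=6 (27/4), tig=3 (27%4)
i=2: r=3*2+0+8=14, c=grp=6
col: 3 vs 6

buggy=3 correct=6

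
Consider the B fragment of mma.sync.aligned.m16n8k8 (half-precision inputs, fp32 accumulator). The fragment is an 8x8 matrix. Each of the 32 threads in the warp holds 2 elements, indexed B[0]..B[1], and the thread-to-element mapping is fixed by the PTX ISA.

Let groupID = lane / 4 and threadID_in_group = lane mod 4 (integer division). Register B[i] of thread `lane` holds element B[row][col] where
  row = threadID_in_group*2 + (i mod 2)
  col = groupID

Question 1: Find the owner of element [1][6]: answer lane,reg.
24,1

c=6⇒gr=6  r=1⇒th=0,odd=1
L=6*4+0=24  i=1=1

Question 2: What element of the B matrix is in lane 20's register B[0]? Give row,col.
0,5

lane 20=>20/4=5, 20 mod 4=0
i=0  r:2·0+0=>0  c:5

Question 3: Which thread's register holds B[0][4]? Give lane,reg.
16,0

c=4⇒gr=4  r=0⇒th=0,odd=0
L=4*4+0=16  i=0=0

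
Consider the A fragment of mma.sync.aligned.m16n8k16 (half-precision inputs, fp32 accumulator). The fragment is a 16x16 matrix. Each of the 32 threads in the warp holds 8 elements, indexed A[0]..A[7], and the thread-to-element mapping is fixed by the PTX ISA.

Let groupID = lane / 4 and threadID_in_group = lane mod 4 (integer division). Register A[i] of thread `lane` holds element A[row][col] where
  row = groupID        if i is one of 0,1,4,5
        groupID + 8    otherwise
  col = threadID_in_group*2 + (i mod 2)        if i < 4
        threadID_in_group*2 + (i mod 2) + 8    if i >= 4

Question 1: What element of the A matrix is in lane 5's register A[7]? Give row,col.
5: gid=1,tid=1
[7] (1+8,1*2+1+8) = (9,11)

9,11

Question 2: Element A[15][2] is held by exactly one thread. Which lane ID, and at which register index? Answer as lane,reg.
r=15->g=7,rb=1  c=2->cb=0,t=1,b0=0
L=7*4+1=29  i=0*4+1*2+0=2

29,2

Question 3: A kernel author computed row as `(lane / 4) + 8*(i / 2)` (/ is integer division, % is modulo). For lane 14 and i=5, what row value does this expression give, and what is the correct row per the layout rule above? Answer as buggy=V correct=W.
buggy=19 correct=3

`(lane / 4) + 8*(i / 2)`[14,5]→19
lane 14→14/4=3, 14 mod 4=2
i=5  r:3+0→3  c:2·2+1+8→13
row: 19 vs 3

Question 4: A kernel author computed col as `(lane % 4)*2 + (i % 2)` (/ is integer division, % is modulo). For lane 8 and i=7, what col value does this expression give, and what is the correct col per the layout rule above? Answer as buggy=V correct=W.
`(lane % 4)*2 + (i % 2)`[8,7]->1
lane 8: gid=2 (8/4), tid=0 (8%4)
i=7: r=2+8=10, c=0*2+1+8=9
col: 1 vs 9

buggy=1 correct=9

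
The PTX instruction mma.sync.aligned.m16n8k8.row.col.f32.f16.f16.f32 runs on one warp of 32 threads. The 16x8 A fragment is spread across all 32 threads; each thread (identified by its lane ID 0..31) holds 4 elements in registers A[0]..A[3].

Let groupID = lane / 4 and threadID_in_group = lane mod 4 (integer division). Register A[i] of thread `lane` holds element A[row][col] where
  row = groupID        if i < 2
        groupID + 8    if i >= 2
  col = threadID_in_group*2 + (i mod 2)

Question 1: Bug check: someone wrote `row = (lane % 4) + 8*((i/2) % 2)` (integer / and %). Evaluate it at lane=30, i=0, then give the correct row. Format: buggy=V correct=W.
`(lane % 4) + 8*((i/2) % 2)`[30,0]=>2
30: grp=7,tig=2
[0] (7+0,2*2+0) = (7,4)
row: 2 vs 7

buggy=2 correct=7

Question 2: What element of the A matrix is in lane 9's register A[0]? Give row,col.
lane 9=>9/4=2, 9 mod 4=1
i=0  r:2+0=>2  c:2·1+0=>2

2,2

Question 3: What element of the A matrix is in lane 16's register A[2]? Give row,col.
12,0

16: g=4,t=0
[2] (4+8,0*2+0) = (12,0)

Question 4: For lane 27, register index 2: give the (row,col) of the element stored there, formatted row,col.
14,6

L=27->gid=27>>2=6, tid=27&3=3
[2]->row 6+8=14  col 3·2+0=6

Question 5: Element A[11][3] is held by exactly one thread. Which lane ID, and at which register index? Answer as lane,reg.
r=11→G=3,rhi=1  c=3→T=1,p=1
L=3*4+1=13  i=1*2+1=3

13,3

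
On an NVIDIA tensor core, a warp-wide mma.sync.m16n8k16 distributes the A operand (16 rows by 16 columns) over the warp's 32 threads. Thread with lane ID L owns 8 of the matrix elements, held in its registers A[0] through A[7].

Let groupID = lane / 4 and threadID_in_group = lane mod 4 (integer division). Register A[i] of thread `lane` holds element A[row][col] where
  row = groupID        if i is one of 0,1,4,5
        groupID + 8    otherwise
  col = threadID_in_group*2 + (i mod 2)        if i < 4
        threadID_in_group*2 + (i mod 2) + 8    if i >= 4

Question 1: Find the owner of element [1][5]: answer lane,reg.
r=1->g=1,rb=0  c=5->cb=0,t=2,b0=1
L=1*4+2=6  i=0*4+0*2+1=1

6,1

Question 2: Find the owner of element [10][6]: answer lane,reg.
r=10→G=2,rhi=1  c=6→chi=0,T=3,p=0
L=2*4+3=11  i=0*4+1*2+0=2

11,2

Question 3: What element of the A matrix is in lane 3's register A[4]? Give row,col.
L=3⇒gr=3>>2=0, th=3&3=3
[4]⇒row 0+0=0  col 3·2+0+8=14

0,14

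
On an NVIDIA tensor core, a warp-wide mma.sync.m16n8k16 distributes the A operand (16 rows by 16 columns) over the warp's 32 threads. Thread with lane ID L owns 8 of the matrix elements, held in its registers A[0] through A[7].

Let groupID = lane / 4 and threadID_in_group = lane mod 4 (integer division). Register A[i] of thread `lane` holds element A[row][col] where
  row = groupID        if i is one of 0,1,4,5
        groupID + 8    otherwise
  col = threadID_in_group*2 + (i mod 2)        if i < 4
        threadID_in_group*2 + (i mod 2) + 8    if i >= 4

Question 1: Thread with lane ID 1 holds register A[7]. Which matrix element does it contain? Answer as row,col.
8,11

lane 1⇒1/4=0, 1 mod 4=1
i=7  r:0+8⇒8  c:2·1+1+8⇒11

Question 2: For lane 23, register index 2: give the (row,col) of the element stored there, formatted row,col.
lane 23->23/4=5, 23 mod 4=3
i=2  r:5+8->13  c:2·3+0+0->6

13,6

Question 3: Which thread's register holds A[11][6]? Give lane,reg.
15,2

r=11→G=3,rhi=1  c=6→chi=0,T=3,p=0
L=3*4+3=15  i=0*4+1*2+0=2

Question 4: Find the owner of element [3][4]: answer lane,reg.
r=3→G=3,rhi=0  c=4→chi=0,T=2,p=0
L=3*4+2=14  i=0*4+0*2+0=0

14,0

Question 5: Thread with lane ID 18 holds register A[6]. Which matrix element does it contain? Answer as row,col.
L=18->g=18>>2=4, t=18&3=2
[6]->row 4+8=12  col 2·2+0+8=12

12,12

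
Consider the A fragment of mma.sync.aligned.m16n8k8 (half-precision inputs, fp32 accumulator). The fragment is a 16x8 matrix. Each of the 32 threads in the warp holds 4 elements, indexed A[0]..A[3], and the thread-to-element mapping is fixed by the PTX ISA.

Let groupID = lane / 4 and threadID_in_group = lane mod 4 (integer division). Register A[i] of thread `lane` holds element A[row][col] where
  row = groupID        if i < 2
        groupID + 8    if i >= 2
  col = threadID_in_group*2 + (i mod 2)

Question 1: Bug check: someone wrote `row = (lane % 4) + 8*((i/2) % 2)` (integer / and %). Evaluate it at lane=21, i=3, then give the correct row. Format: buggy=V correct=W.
buggy=9 correct=13

`(lane % 4) + 8*((i/2) % 2)`[21,3]->9
lane 21->21/4=5, 21 mod 4=1
i=3  r:5+8->13  c:2·1+1->3
row: 9 vs 13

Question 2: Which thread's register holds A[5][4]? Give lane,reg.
r: 5->gid=5,r8=0  c: 4->tid=2,i&1=0
L=5*4+2=22  i=0*2+0=0

22,0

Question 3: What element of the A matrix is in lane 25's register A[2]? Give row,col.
14,2

25: g=6,t=1
[2] (6+8,1*2+0) = (14,2)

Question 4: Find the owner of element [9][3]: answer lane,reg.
5,3

r:9=>grp=1,rB=1  c:3=>tig=1,lo=1
L=1*4+1=5  i=1*2+1=3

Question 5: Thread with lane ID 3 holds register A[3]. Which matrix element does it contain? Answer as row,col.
8,7

lane 3: grp=0 (3/4), tig=3 (3%4)
i=3: r=0+8=8, c=3*2+1=7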